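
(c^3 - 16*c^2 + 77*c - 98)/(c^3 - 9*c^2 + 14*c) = (c - 7)/c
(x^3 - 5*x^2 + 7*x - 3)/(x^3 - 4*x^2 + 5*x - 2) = (x - 3)/(x - 2)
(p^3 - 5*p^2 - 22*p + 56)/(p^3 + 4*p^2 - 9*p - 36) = (p^2 - 9*p + 14)/(p^2 - 9)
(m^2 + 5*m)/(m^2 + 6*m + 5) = m/(m + 1)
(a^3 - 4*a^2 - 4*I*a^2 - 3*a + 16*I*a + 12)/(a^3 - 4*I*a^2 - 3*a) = (a - 4)/a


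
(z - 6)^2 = z^2 - 12*z + 36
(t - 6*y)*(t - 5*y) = t^2 - 11*t*y + 30*y^2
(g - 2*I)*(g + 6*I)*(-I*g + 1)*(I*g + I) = g^4 + g^3 + 5*I*g^3 + 8*g^2 + 5*I*g^2 + 8*g + 12*I*g + 12*I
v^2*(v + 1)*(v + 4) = v^4 + 5*v^3 + 4*v^2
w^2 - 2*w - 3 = (w - 3)*(w + 1)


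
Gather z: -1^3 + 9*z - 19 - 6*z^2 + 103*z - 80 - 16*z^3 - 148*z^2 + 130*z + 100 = -16*z^3 - 154*z^2 + 242*z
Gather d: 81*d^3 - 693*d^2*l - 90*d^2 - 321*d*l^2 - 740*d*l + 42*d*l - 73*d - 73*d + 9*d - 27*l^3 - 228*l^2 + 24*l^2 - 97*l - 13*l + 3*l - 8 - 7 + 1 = 81*d^3 + d^2*(-693*l - 90) + d*(-321*l^2 - 698*l - 137) - 27*l^3 - 204*l^2 - 107*l - 14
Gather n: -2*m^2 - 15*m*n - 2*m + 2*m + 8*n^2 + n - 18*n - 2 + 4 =-2*m^2 + 8*n^2 + n*(-15*m - 17) + 2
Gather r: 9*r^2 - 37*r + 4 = 9*r^2 - 37*r + 4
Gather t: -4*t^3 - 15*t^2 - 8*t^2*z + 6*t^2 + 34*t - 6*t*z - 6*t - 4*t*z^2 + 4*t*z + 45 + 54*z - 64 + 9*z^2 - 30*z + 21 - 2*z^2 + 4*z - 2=-4*t^3 + t^2*(-8*z - 9) + t*(-4*z^2 - 2*z + 28) + 7*z^2 + 28*z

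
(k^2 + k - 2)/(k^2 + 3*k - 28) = (k^2 + k - 2)/(k^2 + 3*k - 28)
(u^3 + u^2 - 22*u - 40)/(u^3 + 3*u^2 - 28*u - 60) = (u + 4)/(u + 6)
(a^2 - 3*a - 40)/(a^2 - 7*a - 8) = (a + 5)/(a + 1)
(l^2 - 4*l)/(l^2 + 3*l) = (l - 4)/(l + 3)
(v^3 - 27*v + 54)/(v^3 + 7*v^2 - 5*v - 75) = (v^2 + 3*v - 18)/(v^2 + 10*v + 25)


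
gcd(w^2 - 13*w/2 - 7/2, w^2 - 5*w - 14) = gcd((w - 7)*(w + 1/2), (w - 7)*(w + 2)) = w - 7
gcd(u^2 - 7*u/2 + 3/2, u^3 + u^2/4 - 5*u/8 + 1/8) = u - 1/2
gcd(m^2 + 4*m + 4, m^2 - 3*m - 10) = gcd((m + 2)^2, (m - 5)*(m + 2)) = m + 2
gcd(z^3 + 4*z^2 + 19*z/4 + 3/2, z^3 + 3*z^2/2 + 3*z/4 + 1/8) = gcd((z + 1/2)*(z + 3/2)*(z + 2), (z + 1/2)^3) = z + 1/2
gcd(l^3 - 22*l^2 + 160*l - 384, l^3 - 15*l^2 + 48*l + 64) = l^2 - 16*l + 64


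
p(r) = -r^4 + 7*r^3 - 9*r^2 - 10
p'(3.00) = 27.00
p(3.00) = 17.00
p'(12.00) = -4104.00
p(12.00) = -9946.00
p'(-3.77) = 580.66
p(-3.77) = -715.00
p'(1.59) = 8.39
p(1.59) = -11.01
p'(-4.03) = 675.40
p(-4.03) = -878.09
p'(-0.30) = 7.40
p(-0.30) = -11.01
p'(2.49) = 23.63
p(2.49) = 3.83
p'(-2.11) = 169.05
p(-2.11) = -135.65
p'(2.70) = 25.76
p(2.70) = 9.03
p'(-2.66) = 271.75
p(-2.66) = -255.49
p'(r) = -4*r^3 + 21*r^2 - 18*r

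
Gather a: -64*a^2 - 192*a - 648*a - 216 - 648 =-64*a^2 - 840*a - 864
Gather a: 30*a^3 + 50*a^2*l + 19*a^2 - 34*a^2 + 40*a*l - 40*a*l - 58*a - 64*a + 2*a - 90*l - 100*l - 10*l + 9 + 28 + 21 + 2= 30*a^3 + a^2*(50*l - 15) - 120*a - 200*l + 60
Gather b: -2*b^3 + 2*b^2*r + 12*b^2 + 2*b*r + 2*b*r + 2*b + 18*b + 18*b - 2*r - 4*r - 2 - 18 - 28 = -2*b^3 + b^2*(2*r + 12) + b*(4*r + 38) - 6*r - 48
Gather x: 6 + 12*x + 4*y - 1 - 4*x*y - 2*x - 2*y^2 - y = x*(10 - 4*y) - 2*y^2 + 3*y + 5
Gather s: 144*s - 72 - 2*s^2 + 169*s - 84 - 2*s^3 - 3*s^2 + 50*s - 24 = -2*s^3 - 5*s^2 + 363*s - 180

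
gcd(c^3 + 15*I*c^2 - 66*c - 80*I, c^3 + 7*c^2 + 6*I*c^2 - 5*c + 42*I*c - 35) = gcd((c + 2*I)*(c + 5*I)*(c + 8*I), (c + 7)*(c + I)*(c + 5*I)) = c + 5*I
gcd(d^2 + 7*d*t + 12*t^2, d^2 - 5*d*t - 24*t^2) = d + 3*t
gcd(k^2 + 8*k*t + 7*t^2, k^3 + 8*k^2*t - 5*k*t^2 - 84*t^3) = k + 7*t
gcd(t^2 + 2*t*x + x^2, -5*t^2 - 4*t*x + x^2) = t + x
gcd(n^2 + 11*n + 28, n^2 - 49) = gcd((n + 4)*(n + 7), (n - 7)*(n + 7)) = n + 7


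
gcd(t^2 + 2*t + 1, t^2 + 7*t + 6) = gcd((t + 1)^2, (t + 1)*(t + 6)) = t + 1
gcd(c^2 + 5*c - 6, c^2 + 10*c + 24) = c + 6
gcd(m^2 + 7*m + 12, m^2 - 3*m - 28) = m + 4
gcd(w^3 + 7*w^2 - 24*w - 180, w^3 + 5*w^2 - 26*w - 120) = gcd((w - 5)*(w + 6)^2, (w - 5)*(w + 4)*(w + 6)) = w^2 + w - 30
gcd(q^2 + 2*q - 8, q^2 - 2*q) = q - 2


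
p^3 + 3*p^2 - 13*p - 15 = (p - 3)*(p + 1)*(p + 5)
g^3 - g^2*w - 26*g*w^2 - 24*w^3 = (g - 6*w)*(g + w)*(g + 4*w)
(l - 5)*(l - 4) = l^2 - 9*l + 20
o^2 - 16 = (o - 4)*(o + 4)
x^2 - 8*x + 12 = (x - 6)*(x - 2)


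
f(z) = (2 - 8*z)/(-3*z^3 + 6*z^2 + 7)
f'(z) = (2 - 8*z)*(9*z^2 - 12*z)/(-3*z^3 + 6*z^2 + 7)^2 - 8/(-3*z^3 + 6*z^2 + 7) = 2*(12*z^3 - 24*z^2 - 3*z*(3*z - 4)*(4*z - 1) - 28)/(-3*z^3 + 6*z^2 + 7)^2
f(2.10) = -2.61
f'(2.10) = -8.06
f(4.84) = 0.19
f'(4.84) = -0.11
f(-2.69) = 0.22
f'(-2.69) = 0.12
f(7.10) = 0.07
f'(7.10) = -0.02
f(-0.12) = 0.42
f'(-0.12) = -1.04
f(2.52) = 6.25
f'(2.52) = -55.10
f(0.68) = -0.39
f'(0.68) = -0.73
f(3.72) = 0.43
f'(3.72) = -0.41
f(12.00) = 0.02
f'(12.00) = 0.00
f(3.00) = 1.10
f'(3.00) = -2.08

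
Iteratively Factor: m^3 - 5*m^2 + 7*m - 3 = (m - 3)*(m^2 - 2*m + 1) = (m - 3)*(m - 1)*(m - 1)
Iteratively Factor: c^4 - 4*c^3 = (c)*(c^3 - 4*c^2) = c^2*(c^2 - 4*c) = c^3*(c - 4)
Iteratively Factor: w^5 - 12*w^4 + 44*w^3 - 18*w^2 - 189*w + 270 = (w + 2)*(w^4 - 14*w^3 + 72*w^2 - 162*w + 135) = (w - 3)*(w + 2)*(w^3 - 11*w^2 + 39*w - 45) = (w - 3)^2*(w + 2)*(w^2 - 8*w + 15) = (w - 5)*(w - 3)^2*(w + 2)*(w - 3)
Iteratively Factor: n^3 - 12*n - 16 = (n - 4)*(n^2 + 4*n + 4) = (n - 4)*(n + 2)*(n + 2)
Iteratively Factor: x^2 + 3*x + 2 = (x + 1)*(x + 2)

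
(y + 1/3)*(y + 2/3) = y^2 + y + 2/9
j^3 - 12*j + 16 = (j - 2)^2*(j + 4)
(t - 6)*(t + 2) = t^2 - 4*t - 12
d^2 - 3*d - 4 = (d - 4)*(d + 1)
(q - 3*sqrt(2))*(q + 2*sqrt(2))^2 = q^3 + sqrt(2)*q^2 - 16*q - 24*sqrt(2)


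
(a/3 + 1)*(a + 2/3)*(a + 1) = a^3/3 + 14*a^2/9 + 17*a/9 + 2/3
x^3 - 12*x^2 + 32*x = x*(x - 8)*(x - 4)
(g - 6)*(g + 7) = g^2 + g - 42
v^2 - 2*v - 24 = (v - 6)*(v + 4)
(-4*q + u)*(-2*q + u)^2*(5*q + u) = -80*q^4 + 84*q^3*u - 20*q^2*u^2 - 3*q*u^3 + u^4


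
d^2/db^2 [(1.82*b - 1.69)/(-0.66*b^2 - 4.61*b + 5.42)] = (-(1.32*b + 4.61)*(1.82*b - 1.69)*(2.64*b + 9.22) + (7.2072*b + 14.5496)*(0.66*b^2 + 4.61*b - 5.42))/(0.66*b^2 + 4.61*b - 5.42)^3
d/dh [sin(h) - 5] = cos(h)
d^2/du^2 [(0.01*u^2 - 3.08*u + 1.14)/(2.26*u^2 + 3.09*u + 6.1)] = (-31.602484*u^3 + 34.108824*u^2 + 302.531736*u + 107.191628)/(11.543176*u^6 + 47.347452*u^5 + 158.205198*u^4 + 285.096069*u^3 + 427.01403*u^2 + 344.9367*u + 226.981)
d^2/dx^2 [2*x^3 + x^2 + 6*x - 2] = 12*x + 2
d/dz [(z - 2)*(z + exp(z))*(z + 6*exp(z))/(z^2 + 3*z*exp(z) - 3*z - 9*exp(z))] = (-(z - 2)*(z + exp(z))*(z + 6*exp(z))*(3*z*exp(z) + 2*z - 6*exp(z) - 3) + ((z - 2)*(z + exp(z))*(6*exp(z) + 1) + (z - 2)*(z + 6*exp(z))*(exp(z) + 1) + (z + exp(z))*(z + 6*exp(z)))*(z^2 + 3*z*exp(z) - 3*z - 9*exp(z)))/(z^2 + 3*z*exp(z) - 3*z - 9*exp(z))^2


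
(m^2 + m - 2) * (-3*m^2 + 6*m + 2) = -3*m^4 + 3*m^3 + 14*m^2 - 10*m - 4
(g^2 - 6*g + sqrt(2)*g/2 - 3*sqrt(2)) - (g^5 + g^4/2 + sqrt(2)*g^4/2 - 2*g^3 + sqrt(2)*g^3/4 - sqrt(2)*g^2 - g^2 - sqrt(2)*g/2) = -g^5 - sqrt(2)*g^4/2 - g^4/2 - sqrt(2)*g^3/4 + 2*g^3 + sqrt(2)*g^2 + 2*g^2 - 6*g + sqrt(2)*g - 3*sqrt(2)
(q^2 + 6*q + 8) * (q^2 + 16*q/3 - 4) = q^4 + 34*q^3/3 + 36*q^2 + 56*q/3 - 32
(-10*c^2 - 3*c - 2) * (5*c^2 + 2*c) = -50*c^4 - 35*c^3 - 16*c^2 - 4*c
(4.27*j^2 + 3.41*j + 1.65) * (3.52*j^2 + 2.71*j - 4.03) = 15.0304*j^4 + 23.5749*j^3 - 2.159*j^2 - 9.2708*j - 6.6495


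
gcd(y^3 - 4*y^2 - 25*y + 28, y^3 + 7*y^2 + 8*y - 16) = y^2 + 3*y - 4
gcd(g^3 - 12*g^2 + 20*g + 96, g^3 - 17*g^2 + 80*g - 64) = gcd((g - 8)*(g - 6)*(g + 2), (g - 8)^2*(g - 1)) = g - 8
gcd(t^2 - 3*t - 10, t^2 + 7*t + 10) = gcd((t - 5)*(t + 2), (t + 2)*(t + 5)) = t + 2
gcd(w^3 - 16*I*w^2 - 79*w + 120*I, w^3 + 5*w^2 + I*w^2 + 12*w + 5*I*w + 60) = w - 3*I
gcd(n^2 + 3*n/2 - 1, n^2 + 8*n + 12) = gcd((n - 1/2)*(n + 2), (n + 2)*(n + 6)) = n + 2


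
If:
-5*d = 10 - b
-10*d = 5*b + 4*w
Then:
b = 20/7 - 4*w/7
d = -4*w/35 - 10/7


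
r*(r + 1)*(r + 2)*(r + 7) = r^4 + 10*r^3 + 23*r^2 + 14*r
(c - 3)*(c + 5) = c^2 + 2*c - 15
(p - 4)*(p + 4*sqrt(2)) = p^2 - 4*p + 4*sqrt(2)*p - 16*sqrt(2)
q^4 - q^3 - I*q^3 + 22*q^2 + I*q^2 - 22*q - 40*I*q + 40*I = (q - 1)*(q - 4*I)*(q - 2*I)*(q + 5*I)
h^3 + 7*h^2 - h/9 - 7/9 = (h - 1/3)*(h + 1/3)*(h + 7)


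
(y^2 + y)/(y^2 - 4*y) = (y + 1)/(y - 4)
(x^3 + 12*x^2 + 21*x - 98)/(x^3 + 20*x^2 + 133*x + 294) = (x - 2)/(x + 6)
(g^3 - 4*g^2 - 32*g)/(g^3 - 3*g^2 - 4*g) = (-g^2 + 4*g + 32)/(-g^2 + 3*g + 4)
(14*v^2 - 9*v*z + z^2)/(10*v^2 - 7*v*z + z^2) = (-7*v + z)/(-5*v + z)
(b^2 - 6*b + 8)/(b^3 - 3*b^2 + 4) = (b - 4)/(b^2 - b - 2)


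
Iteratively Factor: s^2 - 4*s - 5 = (s + 1)*(s - 5)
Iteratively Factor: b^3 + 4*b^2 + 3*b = (b + 3)*(b^2 + b) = b*(b + 3)*(b + 1)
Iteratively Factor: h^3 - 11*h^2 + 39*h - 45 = (h - 3)*(h^2 - 8*h + 15) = (h - 3)^2*(h - 5)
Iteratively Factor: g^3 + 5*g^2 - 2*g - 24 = (g - 2)*(g^2 + 7*g + 12) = (g - 2)*(g + 4)*(g + 3)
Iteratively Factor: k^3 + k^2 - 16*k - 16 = (k - 4)*(k^2 + 5*k + 4) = (k - 4)*(k + 4)*(k + 1)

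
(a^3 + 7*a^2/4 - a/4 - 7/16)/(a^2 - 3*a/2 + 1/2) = (8*a^2 + 18*a + 7)/(8*(a - 1))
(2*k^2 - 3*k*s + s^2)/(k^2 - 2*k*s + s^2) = (-2*k + s)/(-k + s)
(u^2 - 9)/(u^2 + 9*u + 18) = (u - 3)/(u + 6)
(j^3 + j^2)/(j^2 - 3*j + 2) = j^2*(j + 1)/(j^2 - 3*j + 2)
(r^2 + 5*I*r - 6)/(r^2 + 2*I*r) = (r + 3*I)/r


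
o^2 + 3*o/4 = o*(o + 3/4)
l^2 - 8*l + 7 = (l - 7)*(l - 1)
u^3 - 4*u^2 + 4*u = u*(u - 2)^2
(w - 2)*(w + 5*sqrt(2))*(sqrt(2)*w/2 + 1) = sqrt(2)*w^3/2 - sqrt(2)*w^2 + 6*w^2 - 12*w + 5*sqrt(2)*w - 10*sqrt(2)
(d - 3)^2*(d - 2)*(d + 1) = d^4 - 7*d^3 + 13*d^2 + 3*d - 18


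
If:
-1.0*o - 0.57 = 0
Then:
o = -0.57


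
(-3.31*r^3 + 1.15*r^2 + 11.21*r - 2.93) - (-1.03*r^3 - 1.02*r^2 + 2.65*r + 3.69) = -2.28*r^3 + 2.17*r^2 + 8.56*r - 6.62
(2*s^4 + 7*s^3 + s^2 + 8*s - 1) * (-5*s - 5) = -10*s^5 - 45*s^4 - 40*s^3 - 45*s^2 - 35*s + 5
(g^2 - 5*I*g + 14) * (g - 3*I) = g^3 - 8*I*g^2 - g - 42*I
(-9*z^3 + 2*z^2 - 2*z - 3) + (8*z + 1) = -9*z^3 + 2*z^2 + 6*z - 2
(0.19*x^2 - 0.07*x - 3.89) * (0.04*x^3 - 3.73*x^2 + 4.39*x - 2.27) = 0.0076*x^5 - 0.7115*x^4 + 0.9396*x^3 + 13.7711*x^2 - 16.9182*x + 8.8303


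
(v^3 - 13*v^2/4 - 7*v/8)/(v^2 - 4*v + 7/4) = v*(4*v + 1)/(2*(2*v - 1))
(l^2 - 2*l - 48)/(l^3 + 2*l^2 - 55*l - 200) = (l + 6)/(l^2 + 10*l + 25)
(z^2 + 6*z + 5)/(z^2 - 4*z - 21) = (z^2 + 6*z + 5)/(z^2 - 4*z - 21)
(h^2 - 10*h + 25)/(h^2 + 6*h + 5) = (h^2 - 10*h + 25)/(h^2 + 6*h + 5)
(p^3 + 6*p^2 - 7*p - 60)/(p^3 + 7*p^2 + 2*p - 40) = (p - 3)/(p - 2)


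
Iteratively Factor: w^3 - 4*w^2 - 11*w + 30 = (w - 2)*(w^2 - 2*w - 15) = (w - 5)*(w - 2)*(w + 3)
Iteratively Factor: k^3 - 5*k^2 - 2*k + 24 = (k + 2)*(k^2 - 7*k + 12) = (k - 3)*(k + 2)*(k - 4)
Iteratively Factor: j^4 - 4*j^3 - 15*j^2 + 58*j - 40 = (j - 1)*(j^3 - 3*j^2 - 18*j + 40) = (j - 1)*(j + 4)*(j^2 - 7*j + 10) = (j - 5)*(j - 1)*(j + 4)*(j - 2)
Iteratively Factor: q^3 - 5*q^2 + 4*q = (q)*(q^2 - 5*q + 4) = q*(q - 1)*(q - 4)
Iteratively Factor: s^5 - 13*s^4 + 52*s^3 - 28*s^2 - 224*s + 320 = (s + 2)*(s^4 - 15*s^3 + 82*s^2 - 192*s + 160) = (s - 4)*(s + 2)*(s^3 - 11*s^2 + 38*s - 40) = (s - 4)*(s - 2)*(s + 2)*(s^2 - 9*s + 20) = (s - 4)^2*(s - 2)*(s + 2)*(s - 5)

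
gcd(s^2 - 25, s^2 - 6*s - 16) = 1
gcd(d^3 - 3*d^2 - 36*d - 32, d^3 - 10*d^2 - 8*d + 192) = d^2 - 4*d - 32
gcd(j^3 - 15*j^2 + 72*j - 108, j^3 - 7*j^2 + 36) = j^2 - 9*j + 18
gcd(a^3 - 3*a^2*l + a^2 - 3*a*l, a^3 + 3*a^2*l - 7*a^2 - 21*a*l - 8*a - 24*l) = a + 1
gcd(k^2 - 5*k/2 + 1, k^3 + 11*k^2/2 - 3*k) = k - 1/2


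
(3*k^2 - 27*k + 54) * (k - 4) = 3*k^3 - 39*k^2 + 162*k - 216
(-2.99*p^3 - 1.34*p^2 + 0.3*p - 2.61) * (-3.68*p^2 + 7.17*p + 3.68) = 11.0032*p^5 - 16.5071*p^4 - 21.715*p^3 + 6.8246*p^2 - 17.6097*p - 9.6048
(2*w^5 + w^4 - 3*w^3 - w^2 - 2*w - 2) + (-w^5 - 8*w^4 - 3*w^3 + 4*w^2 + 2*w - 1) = w^5 - 7*w^4 - 6*w^3 + 3*w^2 - 3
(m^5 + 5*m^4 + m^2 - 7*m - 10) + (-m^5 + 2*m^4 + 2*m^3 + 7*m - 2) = 7*m^4 + 2*m^3 + m^2 - 12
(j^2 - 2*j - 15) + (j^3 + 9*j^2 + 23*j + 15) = j^3 + 10*j^2 + 21*j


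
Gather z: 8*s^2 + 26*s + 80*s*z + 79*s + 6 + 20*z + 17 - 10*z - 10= 8*s^2 + 105*s + z*(80*s + 10) + 13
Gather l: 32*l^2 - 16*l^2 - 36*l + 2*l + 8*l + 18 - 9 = 16*l^2 - 26*l + 9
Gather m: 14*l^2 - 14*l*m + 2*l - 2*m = 14*l^2 + 2*l + m*(-14*l - 2)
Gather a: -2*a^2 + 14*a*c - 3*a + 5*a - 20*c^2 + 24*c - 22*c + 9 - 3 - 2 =-2*a^2 + a*(14*c + 2) - 20*c^2 + 2*c + 4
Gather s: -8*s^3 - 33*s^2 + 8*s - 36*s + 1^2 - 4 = -8*s^3 - 33*s^2 - 28*s - 3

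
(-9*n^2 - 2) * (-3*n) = 27*n^3 + 6*n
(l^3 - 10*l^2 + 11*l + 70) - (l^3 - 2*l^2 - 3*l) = -8*l^2 + 14*l + 70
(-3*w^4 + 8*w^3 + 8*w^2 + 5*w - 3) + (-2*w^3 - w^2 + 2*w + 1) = -3*w^4 + 6*w^3 + 7*w^2 + 7*w - 2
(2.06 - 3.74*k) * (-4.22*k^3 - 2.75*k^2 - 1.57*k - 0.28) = 15.7828*k^4 + 1.5918*k^3 + 0.2068*k^2 - 2.187*k - 0.5768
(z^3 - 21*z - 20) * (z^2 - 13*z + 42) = z^5 - 13*z^4 + 21*z^3 + 253*z^2 - 622*z - 840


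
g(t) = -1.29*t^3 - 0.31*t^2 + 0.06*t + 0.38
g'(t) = -3.87*t^2 - 0.62*t + 0.06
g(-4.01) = 78.34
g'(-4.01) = -59.68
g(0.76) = -0.32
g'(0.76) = -2.65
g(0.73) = -0.24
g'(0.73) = -2.45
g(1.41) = -3.77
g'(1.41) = -8.51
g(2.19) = -14.52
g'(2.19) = -19.86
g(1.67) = -6.39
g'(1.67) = -11.77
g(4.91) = -159.50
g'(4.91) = -96.28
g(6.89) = -435.86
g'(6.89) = -187.93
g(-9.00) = 915.14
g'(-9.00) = -307.83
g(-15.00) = 4283.48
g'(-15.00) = -861.39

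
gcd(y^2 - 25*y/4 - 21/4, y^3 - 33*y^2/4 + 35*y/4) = y - 7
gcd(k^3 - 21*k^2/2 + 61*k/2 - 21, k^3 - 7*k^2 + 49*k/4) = k - 7/2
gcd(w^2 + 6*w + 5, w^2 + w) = w + 1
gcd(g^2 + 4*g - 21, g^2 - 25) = 1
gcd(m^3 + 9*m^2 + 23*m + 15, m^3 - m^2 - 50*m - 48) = m + 1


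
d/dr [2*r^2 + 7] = 4*r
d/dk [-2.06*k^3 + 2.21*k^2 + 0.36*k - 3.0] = -6.18*k^2 + 4.42*k + 0.36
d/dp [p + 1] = 1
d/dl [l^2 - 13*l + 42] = 2*l - 13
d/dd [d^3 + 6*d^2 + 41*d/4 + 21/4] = 3*d^2 + 12*d + 41/4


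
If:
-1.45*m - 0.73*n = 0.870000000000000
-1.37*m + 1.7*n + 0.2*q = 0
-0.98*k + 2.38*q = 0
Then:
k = 2.42857142857143*q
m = 0.0421344261348879*q - 0.426827508585611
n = -0.0836916683501198*q - 0.343972756918992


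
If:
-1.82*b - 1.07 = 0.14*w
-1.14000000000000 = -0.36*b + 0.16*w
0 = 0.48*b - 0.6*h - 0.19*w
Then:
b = -0.03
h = 2.25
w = -7.20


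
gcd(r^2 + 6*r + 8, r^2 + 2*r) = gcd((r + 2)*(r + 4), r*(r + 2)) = r + 2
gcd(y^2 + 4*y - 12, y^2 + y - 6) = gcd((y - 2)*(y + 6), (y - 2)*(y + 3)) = y - 2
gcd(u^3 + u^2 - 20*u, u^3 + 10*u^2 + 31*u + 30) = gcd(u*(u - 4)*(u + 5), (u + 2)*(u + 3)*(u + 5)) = u + 5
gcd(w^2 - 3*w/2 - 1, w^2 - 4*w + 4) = w - 2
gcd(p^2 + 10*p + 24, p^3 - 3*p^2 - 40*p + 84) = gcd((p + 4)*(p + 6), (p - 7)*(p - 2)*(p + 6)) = p + 6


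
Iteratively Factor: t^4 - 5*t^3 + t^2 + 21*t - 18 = (t - 3)*(t^3 - 2*t^2 - 5*t + 6) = (t - 3)*(t - 1)*(t^2 - t - 6) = (t - 3)*(t - 1)*(t + 2)*(t - 3)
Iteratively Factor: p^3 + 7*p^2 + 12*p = (p + 3)*(p^2 + 4*p) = (p + 3)*(p + 4)*(p)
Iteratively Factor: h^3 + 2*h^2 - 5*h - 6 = (h + 3)*(h^2 - h - 2) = (h + 1)*(h + 3)*(h - 2)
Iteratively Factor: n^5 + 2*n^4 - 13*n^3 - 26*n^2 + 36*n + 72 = (n - 3)*(n^4 + 5*n^3 + 2*n^2 - 20*n - 24) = (n - 3)*(n - 2)*(n^3 + 7*n^2 + 16*n + 12) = (n - 3)*(n - 2)*(n + 2)*(n^2 + 5*n + 6) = (n - 3)*(n - 2)*(n + 2)^2*(n + 3)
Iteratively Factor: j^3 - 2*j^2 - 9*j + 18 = (j - 2)*(j^2 - 9) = (j - 3)*(j - 2)*(j + 3)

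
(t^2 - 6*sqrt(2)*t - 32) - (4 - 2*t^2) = 3*t^2 - 6*sqrt(2)*t - 36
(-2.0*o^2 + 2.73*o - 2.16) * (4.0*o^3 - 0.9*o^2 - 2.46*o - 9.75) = -8.0*o^5 + 12.72*o^4 - 6.177*o^3 + 14.7282*o^2 - 21.3039*o + 21.06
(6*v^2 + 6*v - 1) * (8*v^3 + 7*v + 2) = 48*v^5 + 48*v^4 + 34*v^3 + 54*v^2 + 5*v - 2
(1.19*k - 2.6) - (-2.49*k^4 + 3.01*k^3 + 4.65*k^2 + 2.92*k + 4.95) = 2.49*k^4 - 3.01*k^3 - 4.65*k^2 - 1.73*k - 7.55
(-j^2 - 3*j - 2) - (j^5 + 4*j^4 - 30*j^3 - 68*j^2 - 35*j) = -j^5 - 4*j^4 + 30*j^3 + 67*j^2 + 32*j - 2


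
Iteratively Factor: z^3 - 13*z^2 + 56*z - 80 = (z - 4)*(z^2 - 9*z + 20) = (z - 5)*(z - 4)*(z - 4)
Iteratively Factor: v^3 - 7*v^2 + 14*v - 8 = (v - 4)*(v^2 - 3*v + 2) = (v - 4)*(v - 1)*(v - 2)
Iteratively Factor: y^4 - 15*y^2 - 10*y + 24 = (y - 4)*(y^3 + 4*y^2 + y - 6) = (y - 4)*(y - 1)*(y^2 + 5*y + 6) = (y - 4)*(y - 1)*(y + 3)*(y + 2)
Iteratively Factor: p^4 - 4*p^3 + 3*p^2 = (p - 1)*(p^3 - 3*p^2) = p*(p - 1)*(p^2 - 3*p) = p^2*(p - 1)*(p - 3)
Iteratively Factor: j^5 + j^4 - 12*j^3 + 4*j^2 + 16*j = (j)*(j^4 + j^3 - 12*j^2 + 4*j + 16) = j*(j - 2)*(j^3 + 3*j^2 - 6*j - 8) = j*(j - 2)*(j + 4)*(j^2 - j - 2) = j*(j - 2)*(j + 1)*(j + 4)*(j - 2)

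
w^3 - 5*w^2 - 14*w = w*(w - 7)*(w + 2)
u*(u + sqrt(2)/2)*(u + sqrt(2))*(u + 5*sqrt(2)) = u^4 + 13*sqrt(2)*u^3/2 + 16*u^2 + 5*sqrt(2)*u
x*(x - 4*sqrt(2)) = x^2 - 4*sqrt(2)*x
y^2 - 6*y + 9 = (y - 3)^2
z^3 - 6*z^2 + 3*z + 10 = (z - 5)*(z - 2)*(z + 1)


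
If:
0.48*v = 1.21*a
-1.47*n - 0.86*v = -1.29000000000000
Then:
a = 0.396694214876033*v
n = 0.877551020408163 - 0.585034013605442*v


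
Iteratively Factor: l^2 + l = (l)*(l + 1)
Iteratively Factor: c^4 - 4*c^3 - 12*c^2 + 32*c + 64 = (c + 2)*(c^3 - 6*c^2 + 32) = (c + 2)^2*(c^2 - 8*c + 16) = (c - 4)*(c + 2)^2*(c - 4)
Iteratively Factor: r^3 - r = (r - 1)*(r^2 + r) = r*(r - 1)*(r + 1)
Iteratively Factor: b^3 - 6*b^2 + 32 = (b + 2)*(b^2 - 8*b + 16) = (b - 4)*(b + 2)*(b - 4)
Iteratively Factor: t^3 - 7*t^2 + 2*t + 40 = (t - 5)*(t^2 - 2*t - 8) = (t - 5)*(t + 2)*(t - 4)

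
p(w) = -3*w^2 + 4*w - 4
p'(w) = 4 - 6*w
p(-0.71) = -8.35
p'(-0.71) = 8.26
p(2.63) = -14.23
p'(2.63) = -11.78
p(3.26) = -22.84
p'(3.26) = -15.56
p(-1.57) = -17.67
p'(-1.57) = 13.42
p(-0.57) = -7.25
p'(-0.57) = 7.42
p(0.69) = -2.67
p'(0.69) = -0.14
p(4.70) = -51.47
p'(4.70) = -24.20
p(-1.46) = -16.23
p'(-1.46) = 12.76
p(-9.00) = -283.00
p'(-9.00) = 58.00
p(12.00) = -388.00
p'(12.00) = -68.00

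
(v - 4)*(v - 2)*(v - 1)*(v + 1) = v^4 - 6*v^3 + 7*v^2 + 6*v - 8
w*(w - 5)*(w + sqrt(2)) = w^3 - 5*w^2 + sqrt(2)*w^2 - 5*sqrt(2)*w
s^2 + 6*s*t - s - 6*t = (s - 1)*(s + 6*t)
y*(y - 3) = y^2 - 3*y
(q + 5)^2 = q^2 + 10*q + 25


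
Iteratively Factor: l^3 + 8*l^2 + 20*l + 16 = (l + 2)*(l^2 + 6*l + 8) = (l + 2)*(l + 4)*(l + 2)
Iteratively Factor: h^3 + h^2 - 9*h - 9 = (h - 3)*(h^2 + 4*h + 3) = (h - 3)*(h + 3)*(h + 1)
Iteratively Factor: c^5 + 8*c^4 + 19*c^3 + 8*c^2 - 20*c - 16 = (c - 1)*(c^4 + 9*c^3 + 28*c^2 + 36*c + 16) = (c - 1)*(c + 4)*(c^3 + 5*c^2 + 8*c + 4) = (c - 1)*(c + 2)*(c + 4)*(c^2 + 3*c + 2) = (c - 1)*(c + 2)^2*(c + 4)*(c + 1)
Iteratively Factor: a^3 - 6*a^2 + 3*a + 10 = (a - 2)*(a^2 - 4*a - 5) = (a - 5)*(a - 2)*(a + 1)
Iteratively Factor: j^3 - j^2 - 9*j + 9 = (j - 1)*(j^2 - 9) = (j - 1)*(j + 3)*(j - 3)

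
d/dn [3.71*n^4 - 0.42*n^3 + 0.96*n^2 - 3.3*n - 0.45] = 14.84*n^3 - 1.26*n^2 + 1.92*n - 3.3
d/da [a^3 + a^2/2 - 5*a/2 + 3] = 3*a^2 + a - 5/2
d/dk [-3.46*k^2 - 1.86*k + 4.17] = -6.92*k - 1.86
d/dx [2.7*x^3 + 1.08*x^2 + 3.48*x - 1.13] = 8.1*x^2 + 2.16*x + 3.48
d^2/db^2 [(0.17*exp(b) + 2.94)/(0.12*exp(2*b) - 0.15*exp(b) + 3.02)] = (0.002448*exp(4*b) + 0.172404*exp(3*b) - 0.528408*exp(2*b) - 4.118664*exp(b) + 2.882288)*exp(b)/(0.001728*exp(6*b) - 0.00648*exp(5*b) + 0.138564*exp(4*b) - 0.329535*exp(3*b) + 3.487194*exp(2*b) - 4.10418*exp(b) + 27.543608)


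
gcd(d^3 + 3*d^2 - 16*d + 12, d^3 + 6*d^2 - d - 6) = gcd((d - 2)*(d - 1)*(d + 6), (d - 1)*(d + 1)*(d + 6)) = d^2 + 5*d - 6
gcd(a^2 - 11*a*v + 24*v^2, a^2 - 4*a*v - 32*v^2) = -a + 8*v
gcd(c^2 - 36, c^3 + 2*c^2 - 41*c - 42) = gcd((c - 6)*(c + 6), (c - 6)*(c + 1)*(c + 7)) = c - 6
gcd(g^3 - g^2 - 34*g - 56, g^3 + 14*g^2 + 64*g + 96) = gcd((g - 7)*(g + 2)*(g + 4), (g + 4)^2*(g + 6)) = g + 4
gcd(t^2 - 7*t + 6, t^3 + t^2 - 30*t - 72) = t - 6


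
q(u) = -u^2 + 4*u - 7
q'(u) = 4 - 2*u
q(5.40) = -14.56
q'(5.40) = -6.80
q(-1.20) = -13.24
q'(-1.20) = 6.40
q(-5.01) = -52.14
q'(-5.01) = 14.02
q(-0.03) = -7.12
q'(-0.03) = 4.06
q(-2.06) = -19.48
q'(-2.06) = 8.12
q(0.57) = -5.04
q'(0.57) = 2.86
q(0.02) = -6.92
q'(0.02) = 3.96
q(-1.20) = -13.24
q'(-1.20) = 6.40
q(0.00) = -7.00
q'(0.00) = 4.00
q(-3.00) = -28.00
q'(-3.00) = 10.00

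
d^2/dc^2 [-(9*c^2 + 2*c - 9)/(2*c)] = 9/c^3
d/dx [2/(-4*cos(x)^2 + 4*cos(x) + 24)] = (1 - 2*cos(x))*sin(x)/(2*(sin(x)^2 + cos(x) + 5)^2)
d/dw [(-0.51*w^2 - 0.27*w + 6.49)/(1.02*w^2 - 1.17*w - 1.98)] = (0.8721*w^2 - 11.22*w + 8.1279)/(1.0404*w^4 - 2.3868*w^3 - 2.6703*w^2 + 4.6332*w + 3.9204)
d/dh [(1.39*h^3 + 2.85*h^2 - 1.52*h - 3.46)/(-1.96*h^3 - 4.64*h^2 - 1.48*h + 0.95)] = (-0.863600000000002*h^4 - 10.0728*h^3 - 27.6541*h^2 - 26.6938*h - 6.5648)/(3.8416*h^6 + 18.1888*h^5 + 27.3312*h^4 + 10.0104*h^3 - 6.6256*h^2 - 2.812*h + 0.9025)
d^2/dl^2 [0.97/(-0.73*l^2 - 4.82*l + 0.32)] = (1.033826*l^2 + 6.826084*l - 0.97*(1.46*l + 4.82)*(2.92*l + 9.64) - 0.453184)/(0.73*l^2 + 4.82*l - 0.32)^3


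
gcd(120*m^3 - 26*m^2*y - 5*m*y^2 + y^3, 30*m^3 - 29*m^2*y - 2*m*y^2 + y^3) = -30*m^2 - m*y + y^2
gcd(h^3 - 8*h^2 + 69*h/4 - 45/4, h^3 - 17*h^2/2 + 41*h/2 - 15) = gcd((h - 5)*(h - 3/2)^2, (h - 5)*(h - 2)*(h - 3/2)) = h^2 - 13*h/2 + 15/2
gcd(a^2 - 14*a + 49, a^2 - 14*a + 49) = a^2 - 14*a + 49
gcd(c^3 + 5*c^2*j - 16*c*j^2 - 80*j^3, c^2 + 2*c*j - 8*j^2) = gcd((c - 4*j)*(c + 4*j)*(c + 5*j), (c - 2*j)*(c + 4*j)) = c + 4*j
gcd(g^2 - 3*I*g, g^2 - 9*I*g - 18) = g - 3*I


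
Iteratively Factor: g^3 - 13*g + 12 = (g - 1)*(g^2 + g - 12) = (g - 3)*(g - 1)*(g + 4)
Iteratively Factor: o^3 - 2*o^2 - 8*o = (o)*(o^2 - 2*o - 8) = o*(o + 2)*(o - 4)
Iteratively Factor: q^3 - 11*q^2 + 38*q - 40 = (q - 5)*(q^2 - 6*q + 8) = (q - 5)*(q - 4)*(q - 2)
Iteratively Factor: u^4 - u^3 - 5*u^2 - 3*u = (u + 1)*(u^3 - 2*u^2 - 3*u) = u*(u + 1)*(u^2 - 2*u - 3) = u*(u + 1)^2*(u - 3)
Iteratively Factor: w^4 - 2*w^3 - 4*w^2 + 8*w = (w + 2)*(w^3 - 4*w^2 + 4*w) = w*(w + 2)*(w^2 - 4*w + 4) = w*(w - 2)*(w + 2)*(w - 2)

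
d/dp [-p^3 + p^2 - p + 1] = -3*p^2 + 2*p - 1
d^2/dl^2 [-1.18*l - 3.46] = 0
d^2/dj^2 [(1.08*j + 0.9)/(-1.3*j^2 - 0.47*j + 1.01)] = (-(1.08*j + 0.9)*(2.6*j + 0.47)*(5.2*j + 0.94) + (8.424*j + 3.3552)*(1.3*j^2 + 0.47*j - 1.01))/(1.3*j^2 + 0.47*j - 1.01)^3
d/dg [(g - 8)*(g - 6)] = 2*g - 14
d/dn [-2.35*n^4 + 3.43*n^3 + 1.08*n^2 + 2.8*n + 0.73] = -9.4*n^3 + 10.29*n^2 + 2.16*n + 2.8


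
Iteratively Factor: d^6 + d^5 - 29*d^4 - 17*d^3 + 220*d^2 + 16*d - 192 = (d + 4)*(d^5 - 3*d^4 - 17*d^3 + 51*d^2 + 16*d - 48) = (d - 4)*(d + 4)*(d^4 + d^3 - 13*d^2 - d + 12) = (d - 4)*(d - 1)*(d + 4)*(d^3 + 2*d^2 - 11*d - 12) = (d - 4)*(d - 3)*(d - 1)*(d + 4)*(d^2 + 5*d + 4) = (d - 4)*(d - 3)*(d - 1)*(d + 4)^2*(d + 1)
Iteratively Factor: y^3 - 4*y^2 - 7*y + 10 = (y + 2)*(y^2 - 6*y + 5) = (y - 1)*(y + 2)*(y - 5)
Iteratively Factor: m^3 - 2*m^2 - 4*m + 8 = (m - 2)*(m^2 - 4) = (m - 2)^2*(m + 2)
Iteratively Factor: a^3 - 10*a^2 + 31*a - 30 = (a - 3)*(a^2 - 7*a + 10) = (a - 3)*(a - 2)*(a - 5)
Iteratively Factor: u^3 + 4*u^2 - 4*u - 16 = (u - 2)*(u^2 + 6*u + 8) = (u - 2)*(u + 2)*(u + 4)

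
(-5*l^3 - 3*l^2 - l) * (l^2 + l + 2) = -5*l^5 - 8*l^4 - 14*l^3 - 7*l^2 - 2*l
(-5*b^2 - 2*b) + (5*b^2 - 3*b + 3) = 3 - 5*b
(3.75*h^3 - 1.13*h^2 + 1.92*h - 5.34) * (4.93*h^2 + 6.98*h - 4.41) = 18.4875*h^5 + 20.6041*h^4 - 14.9593*h^3 - 7.9413*h^2 - 45.7404*h + 23.5494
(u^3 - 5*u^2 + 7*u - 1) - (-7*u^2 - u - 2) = u^3 + 2*u^2 + 8*u + 1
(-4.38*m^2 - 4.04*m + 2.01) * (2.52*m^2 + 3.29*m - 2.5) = -11.0376*m^4 - 24.591*m^3 + 2.7236*m^2 + 16.7129*m - 5.025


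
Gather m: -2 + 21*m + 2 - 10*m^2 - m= -10*m^2 + 20*m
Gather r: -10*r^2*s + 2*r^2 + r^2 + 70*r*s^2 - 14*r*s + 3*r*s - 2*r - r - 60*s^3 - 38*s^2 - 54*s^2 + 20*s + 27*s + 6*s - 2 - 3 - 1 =r^2*(3 - 10*s) + r*(70*s^2 - 11*s - 3) - 60*s^3 - 92*s^2 + 53*s - 6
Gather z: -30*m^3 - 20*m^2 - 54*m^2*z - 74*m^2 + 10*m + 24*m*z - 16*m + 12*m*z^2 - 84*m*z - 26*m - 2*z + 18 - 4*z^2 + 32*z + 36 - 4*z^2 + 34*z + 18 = -30*m^3 - 94*m^2 - 32*m + z^2*(12*m - 8) + z*(-54*m^2 - 60*m + 64) + 72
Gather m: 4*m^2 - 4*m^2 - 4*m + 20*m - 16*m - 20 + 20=0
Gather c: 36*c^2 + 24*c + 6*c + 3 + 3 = 36*c^2 + 30*c + 6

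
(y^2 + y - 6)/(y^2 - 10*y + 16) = (y + 3)/(y - 8)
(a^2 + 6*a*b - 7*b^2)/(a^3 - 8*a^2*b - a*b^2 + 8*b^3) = (a + 7*b)/(a^2 - 7*a*b - 8*b^2)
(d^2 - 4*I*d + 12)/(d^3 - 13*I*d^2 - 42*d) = (d + 2*I)/(d*(d - 7*I))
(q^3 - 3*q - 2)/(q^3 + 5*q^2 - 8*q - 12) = (q + 1)/(q + 6)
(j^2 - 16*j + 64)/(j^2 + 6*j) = (j^2 - 16*j + 64)/(j*(j + 6))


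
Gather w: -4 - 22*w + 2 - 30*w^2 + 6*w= -30*w^2 - 16*w - 2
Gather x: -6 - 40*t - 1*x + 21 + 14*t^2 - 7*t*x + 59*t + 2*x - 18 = 14*t^2 + 19*t + x*(1 - 7*t) - 3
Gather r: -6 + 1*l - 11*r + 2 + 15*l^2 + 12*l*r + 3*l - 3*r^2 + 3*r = 15*l^2 + 4*l - 3*r^2 + r*(12*l - 8) - 4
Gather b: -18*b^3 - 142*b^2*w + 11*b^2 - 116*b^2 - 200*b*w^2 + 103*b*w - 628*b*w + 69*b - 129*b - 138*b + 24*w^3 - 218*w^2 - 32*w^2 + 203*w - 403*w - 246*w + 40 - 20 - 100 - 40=-18*b^3 + b^2*(-142*w - 105) + b*(-200*w^2 - 525*w - 198) + 24*w^3 - 250*w^2 - 446*w - 120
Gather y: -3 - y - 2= -y - 5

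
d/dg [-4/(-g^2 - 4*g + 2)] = 8*(-g - 2)/(g^2 + 4*g - 2)^2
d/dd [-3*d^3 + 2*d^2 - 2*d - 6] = -9*d^2 + 4*d - 2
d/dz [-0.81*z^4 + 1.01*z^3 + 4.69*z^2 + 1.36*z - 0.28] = -3.24*z^3 + 3.03*z^2 + 9.38*z + 1.36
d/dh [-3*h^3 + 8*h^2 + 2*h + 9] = -9*h^2 + 16*h + 2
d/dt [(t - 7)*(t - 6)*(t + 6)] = 3*t^2 - 14*t - 36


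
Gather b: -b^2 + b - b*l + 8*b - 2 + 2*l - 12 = -b^2 + b*(9 - l) + 2*l - 14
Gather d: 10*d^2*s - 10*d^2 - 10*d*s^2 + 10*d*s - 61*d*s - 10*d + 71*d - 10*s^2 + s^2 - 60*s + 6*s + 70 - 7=d^2*(10*s - 10) + d*(-10*s^2 - 51*s + 61) - 9*s^2 - 54*s + 63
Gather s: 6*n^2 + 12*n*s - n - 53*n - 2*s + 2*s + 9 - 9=6*n^2 + 12*n*s - 54*n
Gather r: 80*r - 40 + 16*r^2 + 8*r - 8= 16*r^2 + 88*r - 48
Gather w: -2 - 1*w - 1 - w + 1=-2*w - 2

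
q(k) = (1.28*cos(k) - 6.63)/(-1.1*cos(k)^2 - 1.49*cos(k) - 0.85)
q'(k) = (-2.2*sin(k)*cos(k) - 1.49*sin(k))*(1.28*cos(k) - 6.63)/(-1.1*cos(k)^2 - 1.49*cos(k) - 0.85)^2 - 1.28*sin(k)/(-1.1*cos(k)^2 - 1.49*cos(k) - 0.85)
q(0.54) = 1.88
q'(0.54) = 1.34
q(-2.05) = 18.19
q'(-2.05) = -22.21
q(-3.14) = 17.20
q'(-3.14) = 0.04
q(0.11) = 1.57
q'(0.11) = 0.23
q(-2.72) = 19.19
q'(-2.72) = 8.71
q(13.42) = 2.51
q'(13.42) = 2.83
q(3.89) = 21.70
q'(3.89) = 2.67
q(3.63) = 19.80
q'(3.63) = 9.20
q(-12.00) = 1.92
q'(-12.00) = 1.43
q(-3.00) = 17.43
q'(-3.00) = 3.34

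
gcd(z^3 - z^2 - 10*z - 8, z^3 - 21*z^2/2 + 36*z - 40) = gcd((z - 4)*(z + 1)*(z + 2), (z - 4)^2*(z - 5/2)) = z - 4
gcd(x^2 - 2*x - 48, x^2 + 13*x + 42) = x + 6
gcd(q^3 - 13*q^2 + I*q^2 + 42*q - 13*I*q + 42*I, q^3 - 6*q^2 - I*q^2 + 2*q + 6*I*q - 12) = q^2 + q*(-6 + I) - 6*I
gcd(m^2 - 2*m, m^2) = m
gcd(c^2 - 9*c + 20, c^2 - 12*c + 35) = c - 5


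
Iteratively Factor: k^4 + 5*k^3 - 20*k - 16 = (k + 2)*(k^3 + 3*k^2 - 6*k - 8) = (k + 1)*(k + 2)*(k^2 + 2*k - 8) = (k + 1)*(k + 2)*(k + 4)*(k - 2)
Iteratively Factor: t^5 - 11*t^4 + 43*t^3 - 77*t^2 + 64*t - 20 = (t - 1)*(t^4 - 10*t^3 + 33*t^2 - 44*t + 20) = (t - 2)*(t - 1)*(t^3 - 8*t^2 + 17*t - 10) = (t - 2)^2*(t - 1)*(t^2 - 6*t + 5) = (t - 2)^2*(t - 1)^2*(t - 5)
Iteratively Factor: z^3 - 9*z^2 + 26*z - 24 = (z - 4)*(z^2 - 5*z + 6) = (z - 4)*(z - 2)*(z - 3)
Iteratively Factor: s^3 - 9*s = (s - 3)*(s^2 + 3*s) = (s - 3)*(s + 3)*(s)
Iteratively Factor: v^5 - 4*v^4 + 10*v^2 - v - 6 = (v + 1)*(v^4 - 5*v^3 + 5*v^2 + 5*v - 6) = (v - 3)*(v + 1)*(v^3 - 2*v^2 - v + 2) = (v - 3)*(v - 1)*(v + 1)*(v^2 - v - 2) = (v - 3)*(v - 1)*(v + 1)^2*(v - 2)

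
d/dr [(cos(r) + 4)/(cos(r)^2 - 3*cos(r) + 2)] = (cos(r)^2 + 8*cos(r) - 14)*sin(r)/(cos(r)^2 - 3*cos(r) + 2)^2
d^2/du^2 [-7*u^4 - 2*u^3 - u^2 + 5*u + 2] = -84*u^2 - 12*u - 2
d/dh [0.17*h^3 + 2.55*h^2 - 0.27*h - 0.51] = 0.51*h^2 + 5.1*h - 0.27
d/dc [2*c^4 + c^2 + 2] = 8*c^3 + 2*c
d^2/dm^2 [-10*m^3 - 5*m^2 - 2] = -60*m - 10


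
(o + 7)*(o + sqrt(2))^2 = o^3 + 2*sqrt(2)*o^2 + 7*o^2 + 2*o + 14*sqrt(2)*o + 14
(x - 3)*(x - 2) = x^2 - 5*x + 6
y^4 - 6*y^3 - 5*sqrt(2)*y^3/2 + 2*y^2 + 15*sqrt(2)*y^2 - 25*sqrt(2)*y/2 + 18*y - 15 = (y - 5)*(y - 1)*(y - 3*sqrt(2))*(y + sqrt(2)/2)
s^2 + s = s*(s + 1)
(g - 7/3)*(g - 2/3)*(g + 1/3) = g^3 - 8*g^2/3 + 5*g/9 + 14/27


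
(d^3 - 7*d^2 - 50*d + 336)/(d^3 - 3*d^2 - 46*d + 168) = (d - 8)/(d - 4)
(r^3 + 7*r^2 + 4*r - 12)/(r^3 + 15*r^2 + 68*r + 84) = (r - 1)/(r + 7)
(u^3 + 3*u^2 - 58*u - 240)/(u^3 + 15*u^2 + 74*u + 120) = (u - 8)/(u + 4)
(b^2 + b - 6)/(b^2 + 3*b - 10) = (b + 3)/(b + 5)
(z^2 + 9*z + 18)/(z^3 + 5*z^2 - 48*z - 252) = (z + 3)/(z^2 - z - 42)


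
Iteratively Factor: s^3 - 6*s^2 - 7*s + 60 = (s - 5)*(s^2 - s - 12) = (s - 5)*(s + 3)*(s - 4)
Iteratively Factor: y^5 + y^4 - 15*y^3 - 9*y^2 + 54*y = (y - 3)*(y^4 + 4*y^3 - 3*y^2 - 18*y) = (y - 3)*(y - 2)*(y^3 + 6*y^2 + 9*y) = y*(y - 3)*(y - 2)*(y^2 + 6*y + 9) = y*(y - 3)*(y - 2)*(y + 3)*(y + 3)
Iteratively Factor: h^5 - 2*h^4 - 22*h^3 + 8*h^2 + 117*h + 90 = (h + 2)*(h^4 - 4*h^3 - 14*h^2 + 36*h + 45) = (h - 5)*(h + 2)*(h^3 + h^2 - 9*h - 9) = (h - 5)*(h + 1)*(h + 2)*(h^2 - 9) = (h - 5)*(h - 3)*(h + 1)*(h + 2)*(h + 3)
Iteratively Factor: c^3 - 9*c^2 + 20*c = (c - 4)*(c^2 - 5*c) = c*(c - 4)*(c - 5)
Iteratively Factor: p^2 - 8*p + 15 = (p - 5)*(p - 3)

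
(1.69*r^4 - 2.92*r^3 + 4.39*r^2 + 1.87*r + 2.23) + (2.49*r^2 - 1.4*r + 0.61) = 1.69*r^4 - 2.92*r^3 + 6.88*r^2 + 0.47*r + 2.84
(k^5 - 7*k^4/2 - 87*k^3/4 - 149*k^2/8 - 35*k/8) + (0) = k^5 - 7*k^4/2 - 87*k^3/4 - 149*k^2/8 - 35*k/8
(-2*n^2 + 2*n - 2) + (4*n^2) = 2*n^2 + 2*n - 2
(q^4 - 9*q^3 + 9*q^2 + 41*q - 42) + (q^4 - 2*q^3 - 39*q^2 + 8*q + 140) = 2*q^4 - 11*q^3 - 30*q^2 + 49*q + 98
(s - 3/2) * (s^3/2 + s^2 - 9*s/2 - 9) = s^4/2 + s^3/4 - 6*s^2 - 9*s/4 + 27/2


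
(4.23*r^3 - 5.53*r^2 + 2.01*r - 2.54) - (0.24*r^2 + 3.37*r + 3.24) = 4.23*r^3 - 5.77*r^2 - 1.36*r - 5.78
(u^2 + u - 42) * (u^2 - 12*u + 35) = u^4 - 11*u^3 - 19*u^2 + 539*u - 1470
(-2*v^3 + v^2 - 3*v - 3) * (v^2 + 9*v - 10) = -2*v^5 - 17*v^4 + 26*v^3 - 40*v^2 + 3*v + 30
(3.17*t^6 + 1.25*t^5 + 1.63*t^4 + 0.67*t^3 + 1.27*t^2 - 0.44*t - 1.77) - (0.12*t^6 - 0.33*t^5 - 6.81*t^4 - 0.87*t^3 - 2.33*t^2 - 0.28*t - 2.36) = 3.05*t^6 + 1.58*t^5 + 8.44*t^4 + 1.54*t^3 + 3.6*t^2 - 0.16*t + 0.59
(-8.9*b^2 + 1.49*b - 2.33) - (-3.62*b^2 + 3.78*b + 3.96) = -5.28*b^2 - 2.29*b - 6.29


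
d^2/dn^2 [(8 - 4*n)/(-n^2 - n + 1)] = 8*((1 - 3*n)*(n^2 + n - 1) + (n - 2)*(2*n + 1)^2)/(n^2 + n - 1)^3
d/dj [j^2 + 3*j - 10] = 2*j + 3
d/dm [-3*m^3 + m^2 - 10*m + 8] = -9*m^2 + 2*m - 10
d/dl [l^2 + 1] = 2*l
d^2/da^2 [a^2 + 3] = 2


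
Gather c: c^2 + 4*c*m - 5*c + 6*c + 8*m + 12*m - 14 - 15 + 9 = c^2 + c*(4*m + 1) + 20*m - 20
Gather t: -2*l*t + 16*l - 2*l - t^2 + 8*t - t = 14*l - t^2 + t*(7 - 2*l)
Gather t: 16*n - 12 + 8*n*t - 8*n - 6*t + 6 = 8*n + t*(8*n - 6) - 6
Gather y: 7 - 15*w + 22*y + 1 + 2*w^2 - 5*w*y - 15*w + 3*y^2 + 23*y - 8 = 2*w^2 - 30*w + 3*y^2 + y*(45 - 5*w)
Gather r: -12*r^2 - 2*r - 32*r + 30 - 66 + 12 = -12*r^2 - 34*r - 24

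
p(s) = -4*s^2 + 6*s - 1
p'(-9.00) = 78.00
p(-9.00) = -379.00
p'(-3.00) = 30.00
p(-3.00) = -55.00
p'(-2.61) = 26.88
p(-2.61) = -43.91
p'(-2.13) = 23.04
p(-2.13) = -31.93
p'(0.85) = -0.80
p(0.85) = 1.21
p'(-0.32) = 8.56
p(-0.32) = -3.33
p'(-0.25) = 8.00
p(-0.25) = -2.75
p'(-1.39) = 17.12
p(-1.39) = -17.07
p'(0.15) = 4.80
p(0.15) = -0.19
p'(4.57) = -30.56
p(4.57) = -57.12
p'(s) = 6 - 8*s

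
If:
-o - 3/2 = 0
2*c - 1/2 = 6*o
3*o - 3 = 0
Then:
No Solution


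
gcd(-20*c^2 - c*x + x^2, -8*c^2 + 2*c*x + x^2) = 4*c + x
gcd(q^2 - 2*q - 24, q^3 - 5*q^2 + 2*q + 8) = 1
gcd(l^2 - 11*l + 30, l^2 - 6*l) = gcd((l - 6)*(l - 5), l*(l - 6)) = l - 6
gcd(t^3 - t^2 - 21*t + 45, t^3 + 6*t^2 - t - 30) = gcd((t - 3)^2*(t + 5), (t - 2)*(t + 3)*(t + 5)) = t + 5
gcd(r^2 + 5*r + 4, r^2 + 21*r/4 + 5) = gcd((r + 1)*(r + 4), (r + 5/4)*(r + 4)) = r + 4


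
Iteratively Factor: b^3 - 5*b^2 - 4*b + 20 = (b - 5)*(b^2 - 4) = (b - 5)*(b - 2)*(b + 2)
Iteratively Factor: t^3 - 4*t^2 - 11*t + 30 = (t - 5)*(t^2 + t - 6) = (t - 5)*(t + 3)*(t - 2)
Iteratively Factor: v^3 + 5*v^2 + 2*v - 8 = (v + 2)*(v^2 + 3*v - 4) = (v - 1)*(v + 2)*(v + 4)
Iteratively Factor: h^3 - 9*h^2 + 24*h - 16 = (h - 4)*(h^2 - 5*h + 4) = (h - 4)^2*(h - 1)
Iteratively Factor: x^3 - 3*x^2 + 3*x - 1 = (x - 1)*(x^2 - 2*x + 1) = (x - 1)^2*(x - 1)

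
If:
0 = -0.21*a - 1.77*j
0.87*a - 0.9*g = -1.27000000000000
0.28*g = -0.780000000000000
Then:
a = -4.34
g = -2.79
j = 0.52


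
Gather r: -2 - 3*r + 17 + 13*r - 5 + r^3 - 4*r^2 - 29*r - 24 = r^3 - 4*r^2 - 19*r - 14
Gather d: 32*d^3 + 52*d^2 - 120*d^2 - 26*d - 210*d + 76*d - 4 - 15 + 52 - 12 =32*d^3 - 68*d^2 - 160*d + 21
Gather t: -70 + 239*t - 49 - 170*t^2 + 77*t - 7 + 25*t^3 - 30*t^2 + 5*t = 25*t^3 - 200*t^2 + 321*t - 126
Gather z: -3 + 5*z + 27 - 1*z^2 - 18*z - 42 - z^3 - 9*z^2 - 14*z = -z^3 - 10*z^2 - 27*z - 18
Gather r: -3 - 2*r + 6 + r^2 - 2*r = r^2 - 4*r + 3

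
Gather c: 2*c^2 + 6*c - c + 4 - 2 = 2*c^2 + 5*c + 2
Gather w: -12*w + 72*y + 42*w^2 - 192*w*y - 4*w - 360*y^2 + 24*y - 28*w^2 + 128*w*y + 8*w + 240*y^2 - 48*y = 14*w^2 + w*(-64*y - 8) - 120*y^2 + 48*y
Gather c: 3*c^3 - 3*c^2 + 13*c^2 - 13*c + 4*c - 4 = 3*c^3 + 10*c^2 - 9*c - 4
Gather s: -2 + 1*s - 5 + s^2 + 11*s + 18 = s^2 + 12*s + 11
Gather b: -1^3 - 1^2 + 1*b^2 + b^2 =2*b^2 - 2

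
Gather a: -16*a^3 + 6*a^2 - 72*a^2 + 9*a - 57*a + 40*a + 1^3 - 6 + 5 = -16*a^3 - 66*a^2 - 8*a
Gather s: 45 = 45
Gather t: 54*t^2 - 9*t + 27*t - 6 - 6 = 54*t^2 + 18*t - 12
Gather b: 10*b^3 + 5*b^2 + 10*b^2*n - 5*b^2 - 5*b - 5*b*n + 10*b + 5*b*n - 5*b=10*b^3 + 10*b^2*n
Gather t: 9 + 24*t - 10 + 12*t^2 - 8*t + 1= 12*t^2 + 16*t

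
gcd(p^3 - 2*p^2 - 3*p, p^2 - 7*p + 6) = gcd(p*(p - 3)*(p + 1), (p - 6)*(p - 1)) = 1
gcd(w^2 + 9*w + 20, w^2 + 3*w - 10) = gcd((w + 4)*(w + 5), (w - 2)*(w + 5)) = w + 5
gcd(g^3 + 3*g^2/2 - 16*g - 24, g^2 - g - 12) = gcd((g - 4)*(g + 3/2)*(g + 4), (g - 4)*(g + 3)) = g - 4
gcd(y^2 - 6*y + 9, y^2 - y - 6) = y - 3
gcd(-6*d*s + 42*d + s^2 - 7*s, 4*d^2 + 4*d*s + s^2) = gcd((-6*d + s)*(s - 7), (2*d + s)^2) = 1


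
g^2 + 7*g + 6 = (g + 1)*(g + 6)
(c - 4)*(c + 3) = c^2 - c - 12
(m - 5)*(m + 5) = m^2 - 25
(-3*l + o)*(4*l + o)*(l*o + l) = -12*l^3*o - 12*l^3 + l^2*o^2 + l^2*o + l*o^3 + l*o^2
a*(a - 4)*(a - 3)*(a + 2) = a^4 - 5*a^3 - 2*a^2 + 24*a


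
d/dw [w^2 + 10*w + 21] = 2*w + 10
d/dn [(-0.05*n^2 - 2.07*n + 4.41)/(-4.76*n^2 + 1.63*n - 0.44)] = (-9.9347*n^2 + 42.0272*n - 6.2775)/(22.6576*n^4 - 15.5176*n^3 + 6.8457*n^2 - 1.4344*n + 0.1936)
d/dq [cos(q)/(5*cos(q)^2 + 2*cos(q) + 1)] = (sin(q) + 5*sin(3*q))/(4*cos(q) + 5*cos(2*q) + 7)^2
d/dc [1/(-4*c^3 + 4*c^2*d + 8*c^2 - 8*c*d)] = (3*c^2/4 - c*d/2 - c + d/2)/(c^2*(c^2 - c*d - 2*c + 2*d)^2)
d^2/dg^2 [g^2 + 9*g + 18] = 2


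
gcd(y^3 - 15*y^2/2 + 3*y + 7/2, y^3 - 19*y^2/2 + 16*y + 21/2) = y^2 - 13*y/2 - 7/2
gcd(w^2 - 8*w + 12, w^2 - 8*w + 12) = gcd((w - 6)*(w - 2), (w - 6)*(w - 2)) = w^2 - 8*w + 12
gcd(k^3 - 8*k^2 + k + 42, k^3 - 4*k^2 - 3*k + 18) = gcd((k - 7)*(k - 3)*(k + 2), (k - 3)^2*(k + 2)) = k^2 - k - 6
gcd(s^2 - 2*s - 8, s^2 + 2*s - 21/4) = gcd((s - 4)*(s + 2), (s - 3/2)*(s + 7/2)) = 1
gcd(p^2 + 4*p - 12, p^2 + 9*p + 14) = 1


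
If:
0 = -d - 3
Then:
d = -3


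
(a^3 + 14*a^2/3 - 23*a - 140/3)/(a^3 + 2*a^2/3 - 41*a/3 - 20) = (a + 7)/(a + 3)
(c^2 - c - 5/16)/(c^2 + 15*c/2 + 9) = (16*c^2 - 16*c - 5)/(8*(2*c^2 + 15*c + 18))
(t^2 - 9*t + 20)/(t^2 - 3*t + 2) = (t^2 - 9*t + 20)/(t^2 - 3*t + 2)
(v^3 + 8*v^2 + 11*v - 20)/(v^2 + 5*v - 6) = (v^2 + 9*v + 20)/(v + 6)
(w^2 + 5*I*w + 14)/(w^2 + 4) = (w + 7*I)/(w + 2*I)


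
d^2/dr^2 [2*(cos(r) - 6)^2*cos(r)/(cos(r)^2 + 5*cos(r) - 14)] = 2*(1922*(1 - cos(r)^2)^2 - cos(r)^7 - 15*cos(r)^6 - 168*cos(r)^5 - 7038*cos(r)^3 + 9304*cos(r)^2 - 2856*cos(r) - 1586)/((cos(r) - 2)^3*(cos(r) + 7)^3)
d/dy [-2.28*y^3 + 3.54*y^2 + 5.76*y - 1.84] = -6.84*y^2 + 7.08*y + 5.76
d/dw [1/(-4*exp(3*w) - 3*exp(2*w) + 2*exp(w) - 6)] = (12*exp(2*w) + 6*exp(w) - 2)*exp(w)/(4*exp(3*w) + 3*exp(2*w) - 2*exp(w) + 6)^2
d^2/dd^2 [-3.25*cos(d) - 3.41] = 3.25*cos(d)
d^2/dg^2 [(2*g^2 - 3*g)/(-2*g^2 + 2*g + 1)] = 4*(2*g^3 - 6*g^2 + 9*g - 4)/(8*g^6 - 24*g^5 + 12*g^4 + 16*g^3 - 6*g^2 - 6*g - 1)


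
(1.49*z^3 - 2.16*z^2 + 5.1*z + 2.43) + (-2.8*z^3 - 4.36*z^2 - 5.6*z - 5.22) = -1.31*z^3 - 6.52*z^2 - 0.5*z - 2.79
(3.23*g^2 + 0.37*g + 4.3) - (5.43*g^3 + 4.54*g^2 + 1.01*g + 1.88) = -5.43*g^3 - 1.31*g^2 - 0.64*g + 2.42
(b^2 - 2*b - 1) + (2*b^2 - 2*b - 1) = 3*b^2 - 4*b - 2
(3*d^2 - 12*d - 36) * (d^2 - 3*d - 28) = 3*d^4 - 21*d^3 - 84*d^2 + 444*d + 1008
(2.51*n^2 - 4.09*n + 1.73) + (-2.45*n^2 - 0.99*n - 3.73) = 0.0599999999999996*n^2 - 5.08*n - 2.0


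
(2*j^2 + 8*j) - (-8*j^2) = 10*j^2 + 8*j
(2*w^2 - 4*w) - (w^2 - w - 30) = w^2 - 3*w + 30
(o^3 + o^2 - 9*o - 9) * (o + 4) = o^4 + 5*o^3 - 5*o^2 - 45*o - 36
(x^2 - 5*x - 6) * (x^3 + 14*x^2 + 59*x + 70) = x^5 + 9*x^4 - 17*x^3 - 309*x^2 - 704*x - 420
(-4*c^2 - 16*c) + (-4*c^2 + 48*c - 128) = -8*c^2 + 32*c - 128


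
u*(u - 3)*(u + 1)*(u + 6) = u^4 + 4*u^3 - 15*u^2 - 18*u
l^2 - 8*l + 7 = (l - 7)*(l - 1)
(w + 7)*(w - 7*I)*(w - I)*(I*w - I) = I*w^4 + 8*w^3 + 6*I*w^3 + 48*w^2 - 14*I*w^2 - 56*w - 42*I*w + 49*I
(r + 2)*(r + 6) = r^2 + 8*r + 12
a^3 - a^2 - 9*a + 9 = (a - 3)*(a - 1)*(a + 3)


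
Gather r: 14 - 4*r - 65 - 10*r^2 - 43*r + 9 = -10*r^2 - 47*r - 42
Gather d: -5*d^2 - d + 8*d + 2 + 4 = -5*d^2 + 7*d + 6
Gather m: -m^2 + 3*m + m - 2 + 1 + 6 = -m^2 + 4*m + 5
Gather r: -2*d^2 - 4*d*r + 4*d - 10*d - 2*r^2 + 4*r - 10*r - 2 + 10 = -2*d^2 - 6*d - 2*r^2 + r*(-4*d - 6) + 8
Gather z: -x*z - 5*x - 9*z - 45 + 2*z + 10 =-5*x + z*(-x - 7) - 35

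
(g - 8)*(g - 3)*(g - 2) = g^3 - 13*g^2 + 46*g - 48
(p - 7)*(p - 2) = p^2 - 9*p + 14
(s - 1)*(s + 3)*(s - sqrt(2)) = s^3 - sqrt(2)*s^2 + 2*s^2 - 3*s - 2*sqrt(2)*s + 3*sqrt(2)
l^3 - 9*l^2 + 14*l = l*(l - 7)*(l - 2)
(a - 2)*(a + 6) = a^2 + 4*a - 12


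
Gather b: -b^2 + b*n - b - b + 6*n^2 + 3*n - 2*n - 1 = -b^2 + b*(n - 2) + 6*n^2 + n - 1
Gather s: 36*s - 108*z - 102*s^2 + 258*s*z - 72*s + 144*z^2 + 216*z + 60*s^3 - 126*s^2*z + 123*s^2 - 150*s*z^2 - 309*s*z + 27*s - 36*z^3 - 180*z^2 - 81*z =60*s^3 + s^2*(21 - 126*z) + s*(-150*z^2 - 51*z - 9) - 36*z^3 - 36*z^2 + 27*z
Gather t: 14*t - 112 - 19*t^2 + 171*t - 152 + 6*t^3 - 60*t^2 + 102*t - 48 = 6*t^3 - 79*t^2 + 287*t - 312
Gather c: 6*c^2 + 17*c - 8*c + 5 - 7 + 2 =6*c^2 + 9*c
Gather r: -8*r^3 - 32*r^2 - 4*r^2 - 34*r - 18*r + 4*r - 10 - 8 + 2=-8*r^3 - 36*r^2 - 48*r - 16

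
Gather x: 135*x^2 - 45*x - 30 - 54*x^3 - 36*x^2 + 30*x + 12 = -54*x^3 + 99*x^2 - 15*x - 18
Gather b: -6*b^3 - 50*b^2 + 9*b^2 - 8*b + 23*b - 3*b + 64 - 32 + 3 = -6*b^3 - 41*b^2 + 12*b + 35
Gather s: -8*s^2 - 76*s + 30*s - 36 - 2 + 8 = -8*s^2 - 46*s - 30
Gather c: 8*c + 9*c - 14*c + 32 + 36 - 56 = 3*c + 12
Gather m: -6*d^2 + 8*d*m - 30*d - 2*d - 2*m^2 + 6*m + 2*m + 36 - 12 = -6*d^2 - 32*d - 2*m^2 + m*(8*d + 8) + 24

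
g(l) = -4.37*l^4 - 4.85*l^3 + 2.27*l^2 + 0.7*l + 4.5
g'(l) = -17.48*l^3 - 14.55*l^2 + 4.54*l + 0.7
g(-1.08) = 6.56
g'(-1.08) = 0.85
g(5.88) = -6122.74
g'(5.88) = -4029.30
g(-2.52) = -81.47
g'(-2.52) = 176.59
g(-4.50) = -1302.70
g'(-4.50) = 1278.50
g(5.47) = -4629.82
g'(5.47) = -3270.72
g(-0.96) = 6.50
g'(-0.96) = -1.60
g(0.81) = 2.10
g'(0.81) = -14.46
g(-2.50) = -77.98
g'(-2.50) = 171.54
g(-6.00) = -4533.90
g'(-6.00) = 3225.34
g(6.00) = -6620.70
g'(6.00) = -4271.54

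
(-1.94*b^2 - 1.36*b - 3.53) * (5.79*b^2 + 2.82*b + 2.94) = -11.2326*b^4 - 13.3452*b^3 - 29.9775*b^2 - 13.953*b - 10.3782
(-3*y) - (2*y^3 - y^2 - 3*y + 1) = -2*y^3 + y^2 - 1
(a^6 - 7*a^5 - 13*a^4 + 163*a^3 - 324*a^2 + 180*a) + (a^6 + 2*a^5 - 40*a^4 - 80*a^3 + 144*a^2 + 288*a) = 2*a^6 - 5*a^5 - 53*a^4 + 83*a^3 - 180*a^2 + 468*a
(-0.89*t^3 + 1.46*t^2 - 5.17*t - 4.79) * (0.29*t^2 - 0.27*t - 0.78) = -0.2581*t^5 + 0.6637*t^4 - 1.1993*t^3 - 1.132*t^2 + 5.3259*t + 3.7362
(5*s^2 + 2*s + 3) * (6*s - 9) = 30*s^3 - 33*s^2 - 27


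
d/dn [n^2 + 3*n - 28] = 2*n + 3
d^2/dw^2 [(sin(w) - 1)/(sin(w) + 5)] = 6*(sin(w)^2 - 5*sin(w) - 2)/(sin(w) + 5)^3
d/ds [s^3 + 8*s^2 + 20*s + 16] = 3*s^2 + 16*s + 20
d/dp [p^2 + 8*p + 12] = 2*p + 8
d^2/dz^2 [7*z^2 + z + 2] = 14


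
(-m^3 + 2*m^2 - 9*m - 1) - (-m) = -m^3 + 2*m^2 - 8*m - 1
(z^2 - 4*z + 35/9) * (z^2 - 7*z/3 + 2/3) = z^4 - 19*z^3/3 + 125*z^2/9 - 317*z/27 + 70/27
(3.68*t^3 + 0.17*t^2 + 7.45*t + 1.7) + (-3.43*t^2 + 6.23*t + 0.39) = 3.68*t^3 - 3.26*t^2 + 13.68*t + 2.09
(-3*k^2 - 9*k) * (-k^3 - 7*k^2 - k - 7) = 3*k^5 + 30*k^4 + 66*k^3 + 30*k^2 + 63*k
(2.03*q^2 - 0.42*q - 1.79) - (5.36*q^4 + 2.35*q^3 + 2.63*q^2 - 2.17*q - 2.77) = -5.36*q^4 - 2.35*q^3 - 0.6*q^2 + 1.75*q + 0.98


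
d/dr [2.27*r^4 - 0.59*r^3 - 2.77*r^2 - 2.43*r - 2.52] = 9.08*r^3 - 1.77*r^2 - 5.54*r - 2.43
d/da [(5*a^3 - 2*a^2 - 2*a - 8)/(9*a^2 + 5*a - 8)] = (45*a^4 + 50*a^3 - 112*a^2 + 176*a + 56)/(81*a^4 + 90*a^3 - 119*a^2 - 80*a + 64)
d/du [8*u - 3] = 8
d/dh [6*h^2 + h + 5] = 12*h + 1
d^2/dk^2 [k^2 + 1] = 2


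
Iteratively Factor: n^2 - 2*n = (n)*(n - 2)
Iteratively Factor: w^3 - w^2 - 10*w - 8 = (w - 4)*(w^2 + 3*w + 2) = (w - 4)*(w + 1)*(w + 2)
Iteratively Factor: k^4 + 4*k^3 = (k)*(k^3 + 4*k^2) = k^2*(k^2 + 4*k) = k^2*(k + 4)*(k)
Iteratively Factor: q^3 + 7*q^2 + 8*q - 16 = (q - 1)*(q^2 + 8*q + 16) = (q - 1)*(q + 4)*(q + 4)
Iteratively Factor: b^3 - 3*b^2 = (b)*(b^2 - 3*b) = b^2*(b - 3)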